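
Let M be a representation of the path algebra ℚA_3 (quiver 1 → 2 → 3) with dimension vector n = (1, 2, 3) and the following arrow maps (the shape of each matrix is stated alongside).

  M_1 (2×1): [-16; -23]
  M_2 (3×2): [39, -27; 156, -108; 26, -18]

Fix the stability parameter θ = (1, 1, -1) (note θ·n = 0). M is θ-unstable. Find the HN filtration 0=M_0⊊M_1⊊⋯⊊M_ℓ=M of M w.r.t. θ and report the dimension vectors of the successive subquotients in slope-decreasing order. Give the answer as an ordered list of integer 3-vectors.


Interval decomposition of M: I[1,3], I[2,2], I[3,3]^2.
HN type (ℓ=3): μ^(1)=1; μ^(2)=1/3; μ^(3)=-1

((0, 1, 0); (1, 1, 1); (0, 0, 2))


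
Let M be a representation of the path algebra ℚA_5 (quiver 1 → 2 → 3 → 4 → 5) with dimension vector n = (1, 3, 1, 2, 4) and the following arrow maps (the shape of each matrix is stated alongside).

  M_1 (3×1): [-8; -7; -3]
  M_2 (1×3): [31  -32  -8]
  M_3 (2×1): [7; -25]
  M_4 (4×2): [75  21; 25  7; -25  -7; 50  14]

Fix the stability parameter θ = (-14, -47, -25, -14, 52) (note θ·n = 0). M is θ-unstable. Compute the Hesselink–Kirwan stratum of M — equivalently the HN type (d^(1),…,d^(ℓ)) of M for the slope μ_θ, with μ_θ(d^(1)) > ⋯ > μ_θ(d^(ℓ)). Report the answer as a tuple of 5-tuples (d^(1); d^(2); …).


Via rank(M_{q-1}∘⋯∘M_p): M ≅ I[1,2], I[2,2], I[2,4], I[4,5], I[5,5]^3.
μ_θ-semistable layers: μ^(1)=52; μ^(2)=-14; μ^(3)=-25; μ^(4)=-61/2; μ^(5)=-47

((0, 0, 0, 0, 4); (0, 0, 0, 2, 0); (0, 0, 1, 0, 0); (1, 1, 0, 0, 0); (0, 2, 0, 0, 0))


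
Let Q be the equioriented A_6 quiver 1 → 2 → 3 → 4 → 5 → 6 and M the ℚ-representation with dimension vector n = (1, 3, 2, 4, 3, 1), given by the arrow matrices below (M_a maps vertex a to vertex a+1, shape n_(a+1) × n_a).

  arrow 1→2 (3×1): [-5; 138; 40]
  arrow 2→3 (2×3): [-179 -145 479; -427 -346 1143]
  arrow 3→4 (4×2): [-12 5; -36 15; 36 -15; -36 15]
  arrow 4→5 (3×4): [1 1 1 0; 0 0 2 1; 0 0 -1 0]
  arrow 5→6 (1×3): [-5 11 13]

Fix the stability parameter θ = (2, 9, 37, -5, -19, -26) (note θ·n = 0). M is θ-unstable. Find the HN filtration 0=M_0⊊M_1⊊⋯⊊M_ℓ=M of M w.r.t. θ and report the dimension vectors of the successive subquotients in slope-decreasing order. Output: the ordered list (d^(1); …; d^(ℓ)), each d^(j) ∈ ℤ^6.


Interval decomposition of M: I[1,6], I[2,2], I[2,3], I[4,4], I[4,5]^2.
HN type (ℓ=5): μ^(1)=37; μ^(2)=9; μ^(3)=-1/3; μ^(4)=-5; μ^(5)=-12

((0, 0, 1, 0, 0, 0); (0, 2, 0, 0, 0, 0); (1, 1, 1, 1, 1, 1); (0, 0, 0, 1, 0, 0); (0, 0, 0, 2, 2, 0))


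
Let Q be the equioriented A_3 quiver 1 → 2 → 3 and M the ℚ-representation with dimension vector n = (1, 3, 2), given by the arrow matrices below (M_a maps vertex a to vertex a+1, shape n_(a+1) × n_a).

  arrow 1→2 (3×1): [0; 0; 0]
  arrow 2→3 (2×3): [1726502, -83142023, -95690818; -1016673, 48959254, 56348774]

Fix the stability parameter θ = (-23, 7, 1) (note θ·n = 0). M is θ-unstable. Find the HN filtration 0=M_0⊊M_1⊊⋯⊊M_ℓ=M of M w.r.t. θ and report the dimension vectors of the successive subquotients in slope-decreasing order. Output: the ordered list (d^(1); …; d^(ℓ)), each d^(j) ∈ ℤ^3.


Interval decomposition of M: I[1,1], I[2,2], I[2,3]^2.
HN type (ℓ=3): μ^(1)=7; μ^(2)=4; μ^(3)=-23

((0, 1, 0); (0, 2, 2); (1, 0, 0))


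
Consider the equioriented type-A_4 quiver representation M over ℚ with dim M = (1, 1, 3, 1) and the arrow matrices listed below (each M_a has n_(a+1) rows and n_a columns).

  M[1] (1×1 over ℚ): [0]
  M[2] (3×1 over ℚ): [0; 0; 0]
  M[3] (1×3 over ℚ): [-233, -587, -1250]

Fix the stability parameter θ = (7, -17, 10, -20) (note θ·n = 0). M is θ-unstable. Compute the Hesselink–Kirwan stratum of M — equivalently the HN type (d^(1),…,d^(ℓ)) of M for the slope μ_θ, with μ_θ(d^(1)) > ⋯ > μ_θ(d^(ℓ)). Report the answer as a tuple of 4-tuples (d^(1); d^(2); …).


Via rank(M_{q-1}∘⋯∘M_p): M ≅ I[1,1], I[2,2], I[3,3]^2, I[3,4].
μ_θ-semistable layers: μ^(1)=10; μ^(2)=7; μ^(3)=-5; μ^(4)=-17

((0, 0, 2, 0); (1, 0, 0, 0); (0, 0, 1, 1); (0, 1, 0, 0))


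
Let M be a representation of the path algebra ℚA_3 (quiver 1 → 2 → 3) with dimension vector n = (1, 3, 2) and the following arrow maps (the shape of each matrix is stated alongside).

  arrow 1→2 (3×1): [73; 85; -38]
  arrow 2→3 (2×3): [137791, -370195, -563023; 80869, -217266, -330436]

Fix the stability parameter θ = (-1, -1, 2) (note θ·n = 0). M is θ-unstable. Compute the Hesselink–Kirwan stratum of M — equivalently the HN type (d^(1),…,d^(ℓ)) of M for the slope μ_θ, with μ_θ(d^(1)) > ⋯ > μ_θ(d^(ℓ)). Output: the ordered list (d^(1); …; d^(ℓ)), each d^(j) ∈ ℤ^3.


Interval decomposition of M: I[1,3], I[2,2], I[2,3].
HN type (ℓ=2): μ^(1)=2; μ^(2)=-1

((0, 0, 2); (1, 3, 0))


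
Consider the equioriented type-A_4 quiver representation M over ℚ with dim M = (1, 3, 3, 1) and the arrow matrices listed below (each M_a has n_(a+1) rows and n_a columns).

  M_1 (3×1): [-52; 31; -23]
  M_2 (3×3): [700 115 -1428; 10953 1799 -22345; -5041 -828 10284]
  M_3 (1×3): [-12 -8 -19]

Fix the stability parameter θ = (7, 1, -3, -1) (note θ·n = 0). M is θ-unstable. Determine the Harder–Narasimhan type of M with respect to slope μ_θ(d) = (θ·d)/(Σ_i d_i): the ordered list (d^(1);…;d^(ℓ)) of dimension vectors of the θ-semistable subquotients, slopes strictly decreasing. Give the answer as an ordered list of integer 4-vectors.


Via rank(M_{q-1}∘⋯∘M_p): M ≅ I[1,3], I[2,3], I[2,4].
μ_θ-semistable layers: μ^(1)=5/3; μ^(2)=-1

((1, 1, 1, 0); (0, 2, 2, 1))


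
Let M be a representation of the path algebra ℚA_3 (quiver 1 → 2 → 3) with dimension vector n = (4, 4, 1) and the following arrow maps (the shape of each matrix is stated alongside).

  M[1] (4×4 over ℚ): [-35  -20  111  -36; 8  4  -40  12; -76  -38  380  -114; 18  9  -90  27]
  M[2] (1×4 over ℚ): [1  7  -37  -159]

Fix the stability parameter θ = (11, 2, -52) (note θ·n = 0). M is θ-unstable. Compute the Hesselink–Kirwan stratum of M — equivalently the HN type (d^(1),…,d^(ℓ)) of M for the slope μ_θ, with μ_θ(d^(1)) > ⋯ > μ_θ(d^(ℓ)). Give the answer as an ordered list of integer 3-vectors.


Interval decomposition of M: I[1,1]^2, I[1,2], I[1,3], I[2,2]^2.
HN type (ℓ=4): μ^(1)=11; μ^(2)=13/2; μ^(3)=2; μ^(4)=-13

((2, 0, 0); (1, 1, 0); (0, 2, 0); (1, 1, 1))


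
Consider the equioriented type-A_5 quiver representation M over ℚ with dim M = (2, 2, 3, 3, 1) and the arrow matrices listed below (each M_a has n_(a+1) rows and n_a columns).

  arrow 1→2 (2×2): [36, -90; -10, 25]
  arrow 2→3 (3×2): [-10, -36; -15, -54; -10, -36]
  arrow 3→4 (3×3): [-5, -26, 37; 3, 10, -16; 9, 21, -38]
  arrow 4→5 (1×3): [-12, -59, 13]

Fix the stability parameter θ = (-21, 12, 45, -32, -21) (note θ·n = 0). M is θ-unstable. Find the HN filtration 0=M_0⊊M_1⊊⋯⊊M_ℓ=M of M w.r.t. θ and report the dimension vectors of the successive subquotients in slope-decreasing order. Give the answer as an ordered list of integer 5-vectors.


Barcode: M ≅ I[1,1], I[1,2], I[2,5], I[3,4]^2. HN layers by μ_θ (4 steps, strictly decreasing):
  μ^(1)=12; μ^(2)=13/2; μ^(3)=1; μ^(4)=-21

((0, 1, 0, 0, 0); (0, 0, 2, 2, 0); (0, 1, 1, 1, 1); (2, 0, 0, 0, 0))


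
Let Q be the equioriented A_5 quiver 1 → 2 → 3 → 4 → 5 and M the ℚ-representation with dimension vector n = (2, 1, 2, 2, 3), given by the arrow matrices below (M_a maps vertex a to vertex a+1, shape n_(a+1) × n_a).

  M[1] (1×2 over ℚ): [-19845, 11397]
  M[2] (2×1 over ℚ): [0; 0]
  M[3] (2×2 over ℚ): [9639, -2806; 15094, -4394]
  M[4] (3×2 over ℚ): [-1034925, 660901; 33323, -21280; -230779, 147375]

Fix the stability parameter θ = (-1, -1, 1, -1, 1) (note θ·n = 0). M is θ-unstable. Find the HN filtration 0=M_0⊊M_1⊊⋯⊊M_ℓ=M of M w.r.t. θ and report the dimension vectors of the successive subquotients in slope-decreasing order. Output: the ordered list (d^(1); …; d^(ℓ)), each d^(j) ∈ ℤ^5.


Barcode: M ≅ I[1,1], I[1,2], I[3,5]^2, I[5,5]. HN layers by μ_θ (3 steps, strictly decreasing):
  μ^(1)=1; μ^(2)=0; μ^(3)=-1

((0, 0, 0, 0, 3); (0, 0, 2, 2, 0); (2, 1, 0, 0, 0))


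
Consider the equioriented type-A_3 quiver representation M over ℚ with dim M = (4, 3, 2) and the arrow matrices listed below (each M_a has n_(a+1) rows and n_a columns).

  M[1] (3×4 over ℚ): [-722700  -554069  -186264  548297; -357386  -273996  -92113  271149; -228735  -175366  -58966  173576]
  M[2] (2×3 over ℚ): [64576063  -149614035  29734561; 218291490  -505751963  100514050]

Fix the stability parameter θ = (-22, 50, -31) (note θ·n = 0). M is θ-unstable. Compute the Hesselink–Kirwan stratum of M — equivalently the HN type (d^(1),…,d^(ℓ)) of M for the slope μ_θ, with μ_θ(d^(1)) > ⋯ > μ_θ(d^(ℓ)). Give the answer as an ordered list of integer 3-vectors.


Interval decomposition of M: I[1,1], I[1,2], I[1,3]^2.
HN type (ℓ=3): μ^(1)=50; μ^(2)=19/2; μ^(3)=-22

((0, 1, 0); (0, 2, 2); (4, 0, 0))


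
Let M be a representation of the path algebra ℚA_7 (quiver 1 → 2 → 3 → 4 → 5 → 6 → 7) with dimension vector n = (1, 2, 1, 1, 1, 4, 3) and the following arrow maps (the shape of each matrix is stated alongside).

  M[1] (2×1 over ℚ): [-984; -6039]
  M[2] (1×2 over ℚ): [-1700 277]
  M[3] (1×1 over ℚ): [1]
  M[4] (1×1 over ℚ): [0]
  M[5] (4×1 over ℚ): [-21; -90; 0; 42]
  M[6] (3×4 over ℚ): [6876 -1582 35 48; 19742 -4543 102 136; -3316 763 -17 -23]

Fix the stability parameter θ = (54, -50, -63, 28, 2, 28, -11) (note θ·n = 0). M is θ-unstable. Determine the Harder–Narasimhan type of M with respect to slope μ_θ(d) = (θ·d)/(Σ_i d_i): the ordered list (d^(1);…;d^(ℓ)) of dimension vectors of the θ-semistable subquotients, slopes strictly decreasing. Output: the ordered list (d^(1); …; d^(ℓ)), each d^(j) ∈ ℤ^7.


Via rank(M_{q-1}∘⋯∘M_p): M ≅ I[1,4], I[2,2], I[5,6], I[6,7]^3.
μ_θ-semistable layers: μ^(1)=28; μ^(2)=17/2; μ^(3)=2; μ^(4)=-59/3; μ^(5)=-50

((0, 0, 0, 1, 0, 1, 0); (0, 0, 0, 0, 0, 3, 3); (0, 0, 0, 0, 1, 0, 0); (1, 1, 1, 0, 0, 0, 0); (0, 1, 0, 0, 0, 0, 0))


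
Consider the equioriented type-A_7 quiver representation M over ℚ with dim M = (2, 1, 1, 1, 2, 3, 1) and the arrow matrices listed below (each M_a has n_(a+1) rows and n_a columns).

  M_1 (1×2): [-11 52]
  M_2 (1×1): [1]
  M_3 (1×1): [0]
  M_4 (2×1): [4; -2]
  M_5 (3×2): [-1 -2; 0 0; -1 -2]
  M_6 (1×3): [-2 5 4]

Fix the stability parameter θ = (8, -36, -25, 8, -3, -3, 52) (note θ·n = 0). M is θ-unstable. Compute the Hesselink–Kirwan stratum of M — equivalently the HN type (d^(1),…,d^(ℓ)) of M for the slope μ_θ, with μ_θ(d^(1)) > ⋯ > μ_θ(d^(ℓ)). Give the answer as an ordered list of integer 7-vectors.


Via rank(M_{q-1}∘⋯∘M_p): M ≅ I[1,1], I[1,3], I[4,5], I[5,7], I[6,6]^2.
μ_θ-semistable layers: μ^(1)=52; μ^(2)=8; μ^(3)=5/2; μ^(4)=-3; μ^(5)=-53/3

((0, 0, 0, 0, 0, 0, 1); (1, 0, 0, 0, 0, 0, 0); (0, 0, 0, 1, 1, 0, 0); (0, 0, 0, 0, 1, 3, 0); (1, 1, 1, 0, 0, 0, 0))


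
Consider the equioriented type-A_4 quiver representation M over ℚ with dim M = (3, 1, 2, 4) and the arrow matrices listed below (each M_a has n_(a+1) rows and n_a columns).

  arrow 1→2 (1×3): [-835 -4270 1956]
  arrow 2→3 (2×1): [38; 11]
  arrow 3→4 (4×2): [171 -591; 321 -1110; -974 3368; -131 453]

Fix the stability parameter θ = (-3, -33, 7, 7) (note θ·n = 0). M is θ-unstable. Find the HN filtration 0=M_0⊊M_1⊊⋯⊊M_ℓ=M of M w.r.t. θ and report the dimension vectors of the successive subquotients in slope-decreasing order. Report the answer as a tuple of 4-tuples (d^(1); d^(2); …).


Barcode: M ≅ I[1,1]^2, I[1,4], I[3,4], I[4,4]^2. HN layers by μ_θ (3 steps, strictly decreasing):
  μ^(1)=7; μ^(2)=-3; μ^(3)=-18

((0, 0, 2, 4); (2, 0, 0, 0); (1, 1, 0, 0))


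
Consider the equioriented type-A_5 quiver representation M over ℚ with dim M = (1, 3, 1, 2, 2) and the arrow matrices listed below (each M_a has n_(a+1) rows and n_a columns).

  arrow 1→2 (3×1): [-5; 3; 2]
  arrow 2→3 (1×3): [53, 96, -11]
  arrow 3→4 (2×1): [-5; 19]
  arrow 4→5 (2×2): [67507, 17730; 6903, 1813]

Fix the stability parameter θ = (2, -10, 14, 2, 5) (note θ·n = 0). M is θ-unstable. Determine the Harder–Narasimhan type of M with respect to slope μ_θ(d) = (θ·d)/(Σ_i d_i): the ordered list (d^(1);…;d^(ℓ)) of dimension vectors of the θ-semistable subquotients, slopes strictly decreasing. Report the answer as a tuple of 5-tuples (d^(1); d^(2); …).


Via rank(M_{q-1}∘⋯∘M_p): M ≅ I[1,5], I[2,2]^2, I[4,5].
μ_θ-semistable layers: μ^(1)=7; μ^(2)=5; μ^(3)=2; μ^(4)=-4; μ^(5)=-10

((0, 0, 1, 1, 1); (0, 0, 0, 0, 1); (0, 0, 0, 1, 0); (1, 1, 0, 0, 0); (0, 2, 0, 0, 0))


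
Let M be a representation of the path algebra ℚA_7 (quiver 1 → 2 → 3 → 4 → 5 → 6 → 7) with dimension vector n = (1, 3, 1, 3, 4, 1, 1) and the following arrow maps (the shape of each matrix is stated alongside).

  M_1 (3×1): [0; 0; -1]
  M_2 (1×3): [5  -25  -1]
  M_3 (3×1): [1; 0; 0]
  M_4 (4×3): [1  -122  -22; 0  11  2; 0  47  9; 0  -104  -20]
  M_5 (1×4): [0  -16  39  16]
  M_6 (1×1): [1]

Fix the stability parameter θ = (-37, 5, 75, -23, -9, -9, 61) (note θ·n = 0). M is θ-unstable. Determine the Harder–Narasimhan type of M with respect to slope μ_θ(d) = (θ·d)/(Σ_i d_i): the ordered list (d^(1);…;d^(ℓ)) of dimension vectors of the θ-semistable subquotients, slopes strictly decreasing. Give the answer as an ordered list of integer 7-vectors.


Via rank(M_{q-1}∘⋯∘M_p): M ≅ I[1,5], I[2,2]^2, I[4,5], I[4,7], I[5,5].
μ_θ-semistable layers: μ^(1)=61; μ^(2)=43/3; μ^(3)=5; μ^(4)=-9; μ^(5)=-23; μ^(6)=-37

((0, 0, 0, 0, 0, 0, 1); (0, 0, 1, 1, 1, 0, 0); (0, 3, 0, 0, 0, 0, 0); (0, 0, 0, 0, 3, 1, 0); (0, 0, 0, 2, 0, 0, 0); (1, 0, 0, 0, 0, 0, 0))


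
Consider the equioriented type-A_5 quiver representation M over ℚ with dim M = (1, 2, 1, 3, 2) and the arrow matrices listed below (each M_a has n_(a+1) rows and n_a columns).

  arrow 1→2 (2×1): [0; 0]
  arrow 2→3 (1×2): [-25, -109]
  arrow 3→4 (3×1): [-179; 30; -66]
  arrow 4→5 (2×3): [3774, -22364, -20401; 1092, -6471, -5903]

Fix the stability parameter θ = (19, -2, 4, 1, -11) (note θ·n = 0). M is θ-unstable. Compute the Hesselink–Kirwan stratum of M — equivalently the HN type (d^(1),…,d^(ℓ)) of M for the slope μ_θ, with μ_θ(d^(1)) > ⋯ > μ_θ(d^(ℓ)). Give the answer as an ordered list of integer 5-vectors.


Via rank(M_{q-1}∘⋯∘M_p): M ≅ I[1,1], I[2,2], I[2,4], I[4,5]^2.
μ_θ-semistable layers: μ^(1)=19; μ^(2)=5/2; μ^(3)=-2; μ^(4)=-5

((1, 0, 0, 0, 0); (0, 0, 1, 1, 0); (0, 2, 0, 0, 0); (0, 0, 0, 2, 2))


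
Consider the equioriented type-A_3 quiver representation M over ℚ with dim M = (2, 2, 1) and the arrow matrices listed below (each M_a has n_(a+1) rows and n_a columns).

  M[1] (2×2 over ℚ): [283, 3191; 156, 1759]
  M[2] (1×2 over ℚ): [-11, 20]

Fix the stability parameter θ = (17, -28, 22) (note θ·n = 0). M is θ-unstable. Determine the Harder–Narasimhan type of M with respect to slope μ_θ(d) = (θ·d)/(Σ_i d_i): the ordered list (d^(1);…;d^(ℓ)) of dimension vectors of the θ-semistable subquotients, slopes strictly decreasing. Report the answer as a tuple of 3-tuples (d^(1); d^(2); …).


Interval decomposition of M: I[1,2], I[1,3].
HN type (ℓ=2): μ^(1)=22; μ^(2)=-11/2

((0, 0, 1); (2, 2, 0))


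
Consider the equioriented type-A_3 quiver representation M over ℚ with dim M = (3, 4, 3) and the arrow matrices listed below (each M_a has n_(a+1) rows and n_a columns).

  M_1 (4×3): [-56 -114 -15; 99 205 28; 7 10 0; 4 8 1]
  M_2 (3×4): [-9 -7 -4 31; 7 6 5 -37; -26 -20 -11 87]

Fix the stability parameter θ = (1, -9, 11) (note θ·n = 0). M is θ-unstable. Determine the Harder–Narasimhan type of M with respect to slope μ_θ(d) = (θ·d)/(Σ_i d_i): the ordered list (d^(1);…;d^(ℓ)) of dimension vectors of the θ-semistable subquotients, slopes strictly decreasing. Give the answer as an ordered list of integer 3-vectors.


Barcode: M ≅ I[1,3]^3, I[2,2]. HN layers by μ_θ (3 steps, strictly decreasing):
  μ^(1)=11; μ^(2)=-4; μ^(3)=-9

((0, 0, 3); (3, 3, 0); (0, 1, 0))


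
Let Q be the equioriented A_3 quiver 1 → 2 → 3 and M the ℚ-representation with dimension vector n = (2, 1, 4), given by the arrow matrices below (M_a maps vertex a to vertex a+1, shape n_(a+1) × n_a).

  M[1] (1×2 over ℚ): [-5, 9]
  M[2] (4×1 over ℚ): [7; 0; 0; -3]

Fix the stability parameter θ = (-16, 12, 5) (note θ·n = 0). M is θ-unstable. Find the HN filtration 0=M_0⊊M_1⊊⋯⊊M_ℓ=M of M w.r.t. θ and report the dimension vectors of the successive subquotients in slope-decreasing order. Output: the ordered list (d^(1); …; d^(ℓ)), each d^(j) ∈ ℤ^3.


Interval decomposition of M: I[1,1], I[1,3], I[3,3]^3.
HN type (ℓ=3): μ^(1)=17/2; μ^(2)=5; μ^(3)=-16

((0, 1, 1); (0, 0, 3); (2, 0, 0))


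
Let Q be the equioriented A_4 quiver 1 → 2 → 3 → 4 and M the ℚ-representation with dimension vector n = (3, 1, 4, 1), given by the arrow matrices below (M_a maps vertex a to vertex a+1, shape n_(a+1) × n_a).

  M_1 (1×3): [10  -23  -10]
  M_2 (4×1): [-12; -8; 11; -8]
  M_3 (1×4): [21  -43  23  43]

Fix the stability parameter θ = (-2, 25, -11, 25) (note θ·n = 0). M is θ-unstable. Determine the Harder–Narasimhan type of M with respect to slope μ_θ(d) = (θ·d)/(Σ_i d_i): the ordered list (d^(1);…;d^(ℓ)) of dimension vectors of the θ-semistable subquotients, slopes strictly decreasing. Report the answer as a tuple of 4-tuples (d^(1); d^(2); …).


Interval decomposition of M: I[1,1]^2, I[1,4], I[3,3]^3.
HN type (ℓ=4): μ^(1)=25; μ^(2)=7; μ^(3)=-2; μ^(4)=-11

((0, 0, 0, 1); (0, 1, 1, 0); (3, 0, 0, 0); (0, 0, 3, 0))


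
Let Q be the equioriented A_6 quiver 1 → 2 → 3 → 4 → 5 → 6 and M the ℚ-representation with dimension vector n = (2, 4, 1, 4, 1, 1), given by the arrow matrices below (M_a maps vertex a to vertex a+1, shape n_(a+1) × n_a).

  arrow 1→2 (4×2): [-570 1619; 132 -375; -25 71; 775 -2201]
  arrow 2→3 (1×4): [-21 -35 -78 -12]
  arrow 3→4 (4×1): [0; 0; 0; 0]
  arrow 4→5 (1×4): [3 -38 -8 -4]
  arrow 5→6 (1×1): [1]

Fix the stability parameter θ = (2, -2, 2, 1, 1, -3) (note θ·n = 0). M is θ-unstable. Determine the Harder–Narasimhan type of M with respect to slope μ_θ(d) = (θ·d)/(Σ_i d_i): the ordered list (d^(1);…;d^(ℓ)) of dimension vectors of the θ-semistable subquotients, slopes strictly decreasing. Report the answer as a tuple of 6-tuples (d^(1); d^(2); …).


Barcode: M ≅ I[1,2]^2, I[2,2], I[2,3], I[4,4]^3, I[4,6]. HN layers by μ_θ (5 steps, strictly decreasing):
  μ^(1)=2; μ^(2)=1; μ^(3)=0; μ^(4)=-1/3; μ^(5)=-2

((0, 0, 1, 0, 0, 0); (0, 0, 0, 3, 0, 0); (2, 2, 0, 0, 0, 0); (0, 0, 0, 1, 1, 1); (0, 2, 0, 0, 0, 0))


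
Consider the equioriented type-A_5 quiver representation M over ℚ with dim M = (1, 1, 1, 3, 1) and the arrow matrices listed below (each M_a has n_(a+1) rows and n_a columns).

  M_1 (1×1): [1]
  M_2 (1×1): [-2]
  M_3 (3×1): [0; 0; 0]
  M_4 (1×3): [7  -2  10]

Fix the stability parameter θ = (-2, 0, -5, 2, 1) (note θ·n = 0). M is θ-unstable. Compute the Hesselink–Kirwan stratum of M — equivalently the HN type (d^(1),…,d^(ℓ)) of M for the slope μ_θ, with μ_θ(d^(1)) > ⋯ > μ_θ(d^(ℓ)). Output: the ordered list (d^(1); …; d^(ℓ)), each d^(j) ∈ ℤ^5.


Interval decomposition of M: I[1,3], I[4,4]^2, I[4,5].
HN type (ℓ=3): μ^(1)=2; μ^(2)=3/2; μ^(3)=-7/3

((0, 0, 0, 2, 0); (0, 0, 0, 1, 1); (1, 1, 1, 0, 0))


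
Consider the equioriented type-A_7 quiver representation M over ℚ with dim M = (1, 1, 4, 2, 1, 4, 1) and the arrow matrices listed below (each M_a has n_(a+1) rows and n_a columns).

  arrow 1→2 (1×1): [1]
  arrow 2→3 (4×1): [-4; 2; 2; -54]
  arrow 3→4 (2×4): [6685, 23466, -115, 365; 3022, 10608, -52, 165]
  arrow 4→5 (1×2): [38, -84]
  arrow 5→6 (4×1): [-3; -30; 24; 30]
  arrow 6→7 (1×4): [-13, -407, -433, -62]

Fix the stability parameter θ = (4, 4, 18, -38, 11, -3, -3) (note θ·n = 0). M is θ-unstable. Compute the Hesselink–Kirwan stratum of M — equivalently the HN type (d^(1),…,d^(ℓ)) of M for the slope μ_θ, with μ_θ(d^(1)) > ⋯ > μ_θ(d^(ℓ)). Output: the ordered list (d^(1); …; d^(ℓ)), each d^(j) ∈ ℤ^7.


Interval decomposition of M: I[1,4], I[3,3]^2, I[3,7], I[6,6]^3.
HN type (ℓ=4): μ^(1)=18; μ^(2)=5/3; μ^(3)=-3; μ^(4)=-10

((0, 0, 2, 0, 0, 0, 0); (0, 0, 0, 0, 1, 1, 1); (1, 1, 1, 1, 0, 3, 0); (0, 0, 1, 1, 0, 0, 0))


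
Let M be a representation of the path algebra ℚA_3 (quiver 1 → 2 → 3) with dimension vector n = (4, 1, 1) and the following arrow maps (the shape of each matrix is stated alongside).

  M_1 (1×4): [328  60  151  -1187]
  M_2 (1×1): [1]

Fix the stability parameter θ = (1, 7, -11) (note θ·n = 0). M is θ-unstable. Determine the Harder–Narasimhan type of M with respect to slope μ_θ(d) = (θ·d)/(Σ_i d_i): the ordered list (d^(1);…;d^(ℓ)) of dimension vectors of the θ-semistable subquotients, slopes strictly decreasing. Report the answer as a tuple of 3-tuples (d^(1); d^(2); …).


Barcode: M ≅ I[1,1]^3, I[1,3]. HN layers by μ_θ (2 steps, strictly decreasing):
  μ^(1)=1; μ^(2)=-1

((3, 0, 0); (1, 1, 1))


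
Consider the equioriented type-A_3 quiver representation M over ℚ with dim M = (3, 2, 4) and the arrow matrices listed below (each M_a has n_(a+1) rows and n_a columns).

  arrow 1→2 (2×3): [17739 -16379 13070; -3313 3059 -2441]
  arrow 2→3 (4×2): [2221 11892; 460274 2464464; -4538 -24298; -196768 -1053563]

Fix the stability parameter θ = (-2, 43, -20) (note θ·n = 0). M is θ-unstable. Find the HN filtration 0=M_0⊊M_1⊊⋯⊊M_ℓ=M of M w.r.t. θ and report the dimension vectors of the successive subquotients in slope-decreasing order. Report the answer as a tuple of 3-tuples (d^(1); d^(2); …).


Via rank(M_{q-1}∘⋯∘M_p): M ≅ I[1,1], I[1,3]^2, I[3,3]^2.
μ_θ-semistable layers: μ^(1)=23/2; μ^(2)=-2; μ^(3)=-20

((0, 2, 2); (3, 0, 0); (0, 0, 2))


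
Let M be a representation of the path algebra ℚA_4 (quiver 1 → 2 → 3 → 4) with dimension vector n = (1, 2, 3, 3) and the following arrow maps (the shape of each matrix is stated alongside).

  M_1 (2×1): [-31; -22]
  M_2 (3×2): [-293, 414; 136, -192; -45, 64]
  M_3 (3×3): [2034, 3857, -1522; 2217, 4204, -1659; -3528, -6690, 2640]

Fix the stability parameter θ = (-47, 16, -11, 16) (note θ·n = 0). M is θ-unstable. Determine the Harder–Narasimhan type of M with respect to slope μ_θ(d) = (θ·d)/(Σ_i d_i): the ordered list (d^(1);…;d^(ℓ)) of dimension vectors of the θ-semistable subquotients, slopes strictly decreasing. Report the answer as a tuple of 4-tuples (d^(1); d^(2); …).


Via rank(M_{q-1}∘⋯∘M_p): M ≅ I[1,4], I[2,4], I[3,3], I[4,4].
μ_θ-semistable layers: μ^(1)=16; μ^(2)=5/2; μ^(3)=-11; μ^(4)=-47

((0, 0, 0, 3); (0, 2, 2, 0); (0, 0, 1, 0); (1, 0, 0, 0))


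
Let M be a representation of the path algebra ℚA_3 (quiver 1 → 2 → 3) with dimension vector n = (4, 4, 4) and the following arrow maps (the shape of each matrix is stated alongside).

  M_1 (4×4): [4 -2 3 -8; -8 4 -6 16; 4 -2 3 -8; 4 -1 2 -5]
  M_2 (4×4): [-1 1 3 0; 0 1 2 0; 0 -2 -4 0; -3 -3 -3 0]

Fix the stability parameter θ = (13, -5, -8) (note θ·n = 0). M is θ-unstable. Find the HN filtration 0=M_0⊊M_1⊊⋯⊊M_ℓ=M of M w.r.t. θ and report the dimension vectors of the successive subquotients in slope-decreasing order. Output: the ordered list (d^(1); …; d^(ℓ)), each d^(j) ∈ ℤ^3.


Via rank(M_{q-1}∘⋯∘M_p): M ≅ I[1,1]^2, I[1,2]^2, I[2,3]^2, I[3,3]^2.
μ_θ-semistable layers: μ^(1)=13; μ^(2)=4; μ^(3)=-13/2; μ^(4)=-8

((2, 0, 0); (2, 2, 0); (0, 2, 2); (0, 0, 2))


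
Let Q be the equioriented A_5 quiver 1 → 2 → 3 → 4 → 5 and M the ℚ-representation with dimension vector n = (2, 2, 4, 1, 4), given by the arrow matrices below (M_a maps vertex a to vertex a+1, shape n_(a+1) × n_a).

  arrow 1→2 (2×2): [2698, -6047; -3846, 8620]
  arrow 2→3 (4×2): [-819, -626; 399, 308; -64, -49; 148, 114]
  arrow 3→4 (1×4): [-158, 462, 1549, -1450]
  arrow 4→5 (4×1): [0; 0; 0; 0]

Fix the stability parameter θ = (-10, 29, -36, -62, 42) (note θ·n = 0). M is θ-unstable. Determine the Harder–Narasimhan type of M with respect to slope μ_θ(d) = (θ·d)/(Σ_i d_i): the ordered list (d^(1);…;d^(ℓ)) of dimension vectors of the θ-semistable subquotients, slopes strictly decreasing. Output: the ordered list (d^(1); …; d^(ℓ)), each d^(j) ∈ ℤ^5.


Barcode: M ≅ I[1,3], I[1,4], I[3,3]^2, I[5,5]^4. HN layers by μ_θ (5 steps, strictly decreasing):
  μ^(1)=42; μ^(2)=-7/2; μ^(3)=-10; μ^(4)=-79/4; μ^(5)=-36

((0, 0, 0, 0, 4); (0, 1, 1, 0, 0); (1, 0, 0, 0, 0); (1, 1, 1, 1, 0); (0, 0, 2, 0, 0))


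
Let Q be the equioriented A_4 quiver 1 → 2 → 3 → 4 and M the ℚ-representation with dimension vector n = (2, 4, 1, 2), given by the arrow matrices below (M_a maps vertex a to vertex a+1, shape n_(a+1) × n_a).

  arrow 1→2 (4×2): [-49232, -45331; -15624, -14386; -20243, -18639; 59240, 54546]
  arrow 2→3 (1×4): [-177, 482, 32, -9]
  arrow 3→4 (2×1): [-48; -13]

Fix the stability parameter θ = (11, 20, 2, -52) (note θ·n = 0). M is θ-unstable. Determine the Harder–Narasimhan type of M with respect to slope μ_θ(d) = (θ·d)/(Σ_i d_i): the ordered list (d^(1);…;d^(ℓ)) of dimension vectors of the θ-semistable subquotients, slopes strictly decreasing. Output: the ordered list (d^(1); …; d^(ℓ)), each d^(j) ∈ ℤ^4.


Via rank(M_{q-1}∘⋯∘M_p): M ≅ I[1,2], I[1,4], I[2,2]^2, I[4,4].
μ_θ-semistable layers: μ^(1)=20; μ^(2)=11; μ^(3)=-19/4; μ^(4)=-52

((0, 3, 0, 0); (1, 0, 0, 0); (1, 1, 1, 1); (0, 0, 0, 1))


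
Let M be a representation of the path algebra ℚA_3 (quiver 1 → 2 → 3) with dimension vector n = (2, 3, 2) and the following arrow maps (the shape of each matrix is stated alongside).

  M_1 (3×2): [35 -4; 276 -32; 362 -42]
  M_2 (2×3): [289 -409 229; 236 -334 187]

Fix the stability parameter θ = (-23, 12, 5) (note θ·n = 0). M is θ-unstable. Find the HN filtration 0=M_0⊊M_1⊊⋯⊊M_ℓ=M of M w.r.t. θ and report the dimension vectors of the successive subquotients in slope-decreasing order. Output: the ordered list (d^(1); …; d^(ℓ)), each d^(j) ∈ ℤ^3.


Interval decomposition of M: I[1,3]^2, I[2,2].
HN type (ℓ=3): μ^(1)=12; μ^(2)=17/2; μ^(3)=-23

((0, 1, 0); (0, 2, 2); (2, 0, 0))


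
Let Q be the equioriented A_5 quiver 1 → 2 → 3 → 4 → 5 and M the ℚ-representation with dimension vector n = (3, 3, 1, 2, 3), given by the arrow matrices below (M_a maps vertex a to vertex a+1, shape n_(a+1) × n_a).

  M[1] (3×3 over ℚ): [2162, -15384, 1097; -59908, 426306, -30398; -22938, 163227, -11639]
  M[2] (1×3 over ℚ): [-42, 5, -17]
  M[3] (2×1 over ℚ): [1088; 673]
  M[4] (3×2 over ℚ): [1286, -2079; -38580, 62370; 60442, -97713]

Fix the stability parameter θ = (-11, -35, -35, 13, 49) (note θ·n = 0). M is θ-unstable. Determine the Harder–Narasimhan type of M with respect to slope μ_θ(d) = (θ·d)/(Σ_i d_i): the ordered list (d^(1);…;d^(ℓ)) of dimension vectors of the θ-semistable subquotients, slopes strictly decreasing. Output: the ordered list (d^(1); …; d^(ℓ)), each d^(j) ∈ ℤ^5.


Barcode: M ≅ I[1,1], I[1,2], I[1,5], I[2,2], I[4,4], I[5,5]^2. HN layers by μ_θ (6 steps, strictly decreasing):
  μ^(1)=49; μ^(2)=13; μ^(3)=-11; μ^(4)=-23; μ^(5)=-27; μ^(6)=-35

((0, 0, 0, 0, 3); (0, 0, 0, 2, 0); (1, 0, 0, 0, 0); (1, 1, 0, 0, 0); (1, 1, 1, 0, 0); (0, 1, 0, 0, 0))


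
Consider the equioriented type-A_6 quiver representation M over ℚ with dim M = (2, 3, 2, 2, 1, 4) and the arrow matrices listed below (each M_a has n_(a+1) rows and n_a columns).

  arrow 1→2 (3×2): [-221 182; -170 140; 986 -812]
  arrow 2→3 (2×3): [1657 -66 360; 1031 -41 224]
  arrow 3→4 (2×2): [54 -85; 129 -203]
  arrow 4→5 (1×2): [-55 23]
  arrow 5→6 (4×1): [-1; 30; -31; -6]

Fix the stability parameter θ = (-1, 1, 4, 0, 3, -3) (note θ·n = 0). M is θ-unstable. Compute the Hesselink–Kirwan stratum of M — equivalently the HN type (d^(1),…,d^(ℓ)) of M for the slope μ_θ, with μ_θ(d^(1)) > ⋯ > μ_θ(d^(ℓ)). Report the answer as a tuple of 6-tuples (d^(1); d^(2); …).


Interval decomposition of M: I[1,1], I[1,6], I[2,2], I[2,4], I[6,6]^3.
HN type (ℓ=4): μ^(1)=2; μ^(2)=1; μ^(3)=-1; μ^(4)=-3

((0, 0, 1, 1, 0, 0); (0, 3, 1, 1, 1, 1); (2, 0, 0, 0, 0, 0); (0, 0, 0, 0, 0, 3))


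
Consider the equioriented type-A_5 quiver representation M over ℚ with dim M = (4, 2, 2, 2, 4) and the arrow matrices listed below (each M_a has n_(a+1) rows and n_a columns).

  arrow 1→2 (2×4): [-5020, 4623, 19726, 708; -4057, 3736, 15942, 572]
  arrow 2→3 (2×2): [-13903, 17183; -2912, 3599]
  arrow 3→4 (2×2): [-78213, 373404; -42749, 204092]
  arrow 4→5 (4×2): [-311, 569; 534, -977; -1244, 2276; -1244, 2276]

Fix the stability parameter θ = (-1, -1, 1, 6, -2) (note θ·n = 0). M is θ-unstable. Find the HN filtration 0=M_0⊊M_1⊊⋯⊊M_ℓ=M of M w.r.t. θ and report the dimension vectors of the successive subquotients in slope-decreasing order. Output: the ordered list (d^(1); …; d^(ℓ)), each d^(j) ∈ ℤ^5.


Barcode: M ≅ I[1,1]^2, I[1,3], I[1,5], I[4,5], I[5,5]^2. HN layers by μ_θ (4 steps, strictly decreasing):
  μ^(1)=2; μ^(2)=1; μ^(3)=-1; μ^(4)=-2

((0, 0, 0, 2, 2); (0, 0, 2, 0, 0); (4, 2, 0, 0, 0); (0, 0, 0, 0, 2))


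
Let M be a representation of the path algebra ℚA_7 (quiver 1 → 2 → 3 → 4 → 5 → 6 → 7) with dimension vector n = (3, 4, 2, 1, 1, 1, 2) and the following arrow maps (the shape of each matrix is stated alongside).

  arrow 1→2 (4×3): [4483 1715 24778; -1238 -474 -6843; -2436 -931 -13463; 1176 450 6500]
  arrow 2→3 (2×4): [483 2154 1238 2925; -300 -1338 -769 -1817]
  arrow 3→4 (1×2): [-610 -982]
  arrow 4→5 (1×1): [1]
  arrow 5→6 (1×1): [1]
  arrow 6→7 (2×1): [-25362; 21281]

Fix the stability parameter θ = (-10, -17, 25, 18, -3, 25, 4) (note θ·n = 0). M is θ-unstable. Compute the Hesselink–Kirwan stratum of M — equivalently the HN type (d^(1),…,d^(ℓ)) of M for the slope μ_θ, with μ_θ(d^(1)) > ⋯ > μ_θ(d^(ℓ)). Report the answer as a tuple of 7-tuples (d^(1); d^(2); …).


Barcode: M ≅ I[1,2], I[1,3], I[1,7], I[2,2], I[7,7]. HN layers by μ_θ (6 steps, strictly decreasing):
  μ^(1)=25; μ^(2)=29/2; μ^(3)=40/3; μ^(4)=4; μ^(5)=-27/2; μ^(6)=-17

((0, 0, 1, 0, 0, 0, 0); (0, 0, 0, 0, 0, 1, 1); (0, 0, 1, 1, 1, 0, 0); (0, 0, 0, 0, 0, 0, 1); (3, 3, 0, 0, 0, 0, 0); (0, 1, 0, 0, 0, 0, 0))


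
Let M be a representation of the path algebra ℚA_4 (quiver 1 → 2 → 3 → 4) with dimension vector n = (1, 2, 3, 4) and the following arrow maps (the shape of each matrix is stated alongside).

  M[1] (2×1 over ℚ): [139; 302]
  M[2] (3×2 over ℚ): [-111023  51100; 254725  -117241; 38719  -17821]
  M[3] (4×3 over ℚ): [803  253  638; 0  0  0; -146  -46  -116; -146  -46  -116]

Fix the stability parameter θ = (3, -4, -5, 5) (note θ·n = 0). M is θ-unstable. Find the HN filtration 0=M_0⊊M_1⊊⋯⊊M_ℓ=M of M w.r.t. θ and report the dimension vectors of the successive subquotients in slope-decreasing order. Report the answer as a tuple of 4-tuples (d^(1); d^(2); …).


Interval decomposition of M: I[1,3], I[2,4], I[3,3], I[4,4]^3.
HN type (ℓ=4): μ^(1)=5; μ^(2)=-2; μ^(3)=-9/2; μ^(4)=-5

((0, 0, 0, 4); (1, 1, 1, 0); (0, 1, 1, 0); (0, 0, 1, 0))


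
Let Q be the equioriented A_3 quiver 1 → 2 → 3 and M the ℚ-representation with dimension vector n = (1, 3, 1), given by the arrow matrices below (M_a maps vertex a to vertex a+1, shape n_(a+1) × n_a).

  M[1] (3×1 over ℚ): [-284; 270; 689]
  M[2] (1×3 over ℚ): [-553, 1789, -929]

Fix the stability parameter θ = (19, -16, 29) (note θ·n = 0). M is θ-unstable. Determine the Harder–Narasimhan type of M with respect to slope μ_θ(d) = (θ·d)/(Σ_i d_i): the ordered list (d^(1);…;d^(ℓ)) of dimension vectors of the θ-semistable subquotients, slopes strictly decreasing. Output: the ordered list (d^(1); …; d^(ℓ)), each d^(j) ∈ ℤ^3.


Via rank(M_{q-1}∘⋯∘M_p): M ≅ I[1,3], I[2,2]^2.
μ_θ-semistable layers: μ^(1)=29; μ^(2)=3/2; μ^(3)=-16

((0, 0, 1); (1, 1, 0); (0, 2, 0))


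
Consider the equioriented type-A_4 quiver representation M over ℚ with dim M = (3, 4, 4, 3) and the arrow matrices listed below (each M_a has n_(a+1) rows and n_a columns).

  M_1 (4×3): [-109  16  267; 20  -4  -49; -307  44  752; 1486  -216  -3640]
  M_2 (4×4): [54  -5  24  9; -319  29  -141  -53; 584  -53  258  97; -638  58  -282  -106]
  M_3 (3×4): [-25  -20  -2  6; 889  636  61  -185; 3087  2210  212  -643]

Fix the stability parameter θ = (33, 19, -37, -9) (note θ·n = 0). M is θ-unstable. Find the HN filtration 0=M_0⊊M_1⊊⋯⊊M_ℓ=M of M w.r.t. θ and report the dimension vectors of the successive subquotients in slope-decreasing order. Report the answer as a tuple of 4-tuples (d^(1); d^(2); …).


Interval decomposition of M: I[1,1], I[1,2], I[1,4], I[2,2], I[2,3], I[3,4]^2.
HN type (ℓ=6): μ^(1)=33; μ^(2)=26; μ^(3)=19; μ^(4)=3/2; μ^(5)=-9; μ^(6)=-37

((1, 0, 0, 0); (1, 1, 0, 0); (0, 1, 0, 0); (1, 1, 1, 1); (0, 1, 1, 2); (0, 0, 2, 0))


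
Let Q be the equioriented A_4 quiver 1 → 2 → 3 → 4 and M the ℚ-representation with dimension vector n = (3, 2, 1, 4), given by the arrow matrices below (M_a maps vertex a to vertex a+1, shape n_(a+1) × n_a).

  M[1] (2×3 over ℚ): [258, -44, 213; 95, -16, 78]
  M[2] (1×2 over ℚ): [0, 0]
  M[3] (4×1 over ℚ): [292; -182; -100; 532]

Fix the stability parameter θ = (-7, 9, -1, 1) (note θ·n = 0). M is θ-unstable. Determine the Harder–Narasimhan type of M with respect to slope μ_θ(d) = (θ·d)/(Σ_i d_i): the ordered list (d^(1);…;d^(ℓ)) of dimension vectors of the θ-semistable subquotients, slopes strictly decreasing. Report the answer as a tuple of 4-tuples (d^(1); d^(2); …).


Interval decomposition of M: I[1,1], I[1,2]^2, I[3,4], I[4,4]^3.
HN type (ℓ=4): μ^(1)=9; μ^(2)=1; μ^(3)=-1; μ^(4)=-7

((0, 2, 0, 0); (0, 0, 0, 4); (0, 0, 1, 0); (3, 0, 0, 0))


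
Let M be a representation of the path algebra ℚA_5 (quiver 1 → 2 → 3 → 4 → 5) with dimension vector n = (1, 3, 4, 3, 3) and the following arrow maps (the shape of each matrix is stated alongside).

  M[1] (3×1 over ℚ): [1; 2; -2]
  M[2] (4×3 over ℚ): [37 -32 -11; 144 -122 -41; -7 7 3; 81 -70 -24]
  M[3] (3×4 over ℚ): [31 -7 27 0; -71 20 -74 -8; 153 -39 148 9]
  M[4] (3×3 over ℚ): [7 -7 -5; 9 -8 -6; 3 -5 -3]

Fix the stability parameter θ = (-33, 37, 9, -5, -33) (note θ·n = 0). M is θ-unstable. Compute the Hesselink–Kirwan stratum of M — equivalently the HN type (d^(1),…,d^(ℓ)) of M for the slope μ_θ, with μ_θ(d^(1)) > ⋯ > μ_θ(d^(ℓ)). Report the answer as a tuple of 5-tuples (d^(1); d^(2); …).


Interval decomposition of M: I[1,5], I[2,4], I[2,5], I[3,3], I[5,5].
HN type (ℓ=4): μ^(1)=41/3; μ^(2)=9; μ^(3)=2; μ^(4)=-33

((0, 1, 1, 1, 0); (0, 0, 1, 0, 0); (0, 2, 2, 2, 2); (1, 0, 0, 0, 1))


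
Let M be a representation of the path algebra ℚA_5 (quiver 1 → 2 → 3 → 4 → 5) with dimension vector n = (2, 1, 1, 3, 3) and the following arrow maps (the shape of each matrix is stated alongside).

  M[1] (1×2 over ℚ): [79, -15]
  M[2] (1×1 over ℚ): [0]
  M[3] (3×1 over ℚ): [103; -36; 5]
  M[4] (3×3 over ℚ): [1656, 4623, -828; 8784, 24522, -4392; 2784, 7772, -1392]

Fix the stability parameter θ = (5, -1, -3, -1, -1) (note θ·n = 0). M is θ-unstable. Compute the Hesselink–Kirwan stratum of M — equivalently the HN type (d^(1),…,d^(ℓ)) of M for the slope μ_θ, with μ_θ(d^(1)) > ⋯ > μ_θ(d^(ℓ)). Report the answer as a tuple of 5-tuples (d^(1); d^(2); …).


Via rank(M_{q-1}∘⋯∘M_p): M ≅ I[1,1], I[1,2], I[3,4], I[4,4], I[4,5], I[5,5]^2.
μ_θ-semistable layers: μ^(1)=5; μ^(2)=2; μ^(3)=-1; μ^(4)=-3

((1, 0, 0, 0, 0); (1, 1, 0, 0, 0); (0, 0, 0, 3, 3); (0, 0, 1, 0, 0))


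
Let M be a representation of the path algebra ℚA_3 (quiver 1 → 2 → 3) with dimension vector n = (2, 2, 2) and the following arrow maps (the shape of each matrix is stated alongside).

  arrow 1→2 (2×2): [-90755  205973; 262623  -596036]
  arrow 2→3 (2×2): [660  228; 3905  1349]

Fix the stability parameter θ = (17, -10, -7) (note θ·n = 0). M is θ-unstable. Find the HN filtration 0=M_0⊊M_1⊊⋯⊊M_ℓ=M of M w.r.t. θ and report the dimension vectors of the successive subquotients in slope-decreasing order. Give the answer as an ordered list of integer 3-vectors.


Via rank(M_{q-1}∘⋯∘M_p): M ≅ I[1,2], I[1,3], I[3,3].
μ_θ-semistable layers: μ^(1)=7/2; μ^(2)=0; μ^(3)=-7

((1, 1, 0); (1, 1, 1); (0, 0, 1))


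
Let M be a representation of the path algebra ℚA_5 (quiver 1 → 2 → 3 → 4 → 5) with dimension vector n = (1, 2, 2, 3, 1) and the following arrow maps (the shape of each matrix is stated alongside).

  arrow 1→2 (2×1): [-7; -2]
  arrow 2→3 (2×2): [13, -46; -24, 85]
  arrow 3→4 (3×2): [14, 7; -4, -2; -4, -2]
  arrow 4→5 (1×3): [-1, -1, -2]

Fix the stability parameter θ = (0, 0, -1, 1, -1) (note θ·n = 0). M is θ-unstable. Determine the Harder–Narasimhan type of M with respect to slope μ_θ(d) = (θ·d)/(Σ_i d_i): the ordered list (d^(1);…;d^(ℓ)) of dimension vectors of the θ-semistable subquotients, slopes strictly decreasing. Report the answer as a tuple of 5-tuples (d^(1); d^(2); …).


Interval decomposition of M: I[1,3], I[2,5], I[4,4]^2.
HN type (ℓ=4): μ^(1)=1; μ^(2)=0; μ^(3)=-1/3; μ^(4)=-1/2

((0, 0, 0, 2, 0); (0, 0, 0, 1, 1); (1, 1, 1, 0, 0); (0, 1, 1, 0, 0))


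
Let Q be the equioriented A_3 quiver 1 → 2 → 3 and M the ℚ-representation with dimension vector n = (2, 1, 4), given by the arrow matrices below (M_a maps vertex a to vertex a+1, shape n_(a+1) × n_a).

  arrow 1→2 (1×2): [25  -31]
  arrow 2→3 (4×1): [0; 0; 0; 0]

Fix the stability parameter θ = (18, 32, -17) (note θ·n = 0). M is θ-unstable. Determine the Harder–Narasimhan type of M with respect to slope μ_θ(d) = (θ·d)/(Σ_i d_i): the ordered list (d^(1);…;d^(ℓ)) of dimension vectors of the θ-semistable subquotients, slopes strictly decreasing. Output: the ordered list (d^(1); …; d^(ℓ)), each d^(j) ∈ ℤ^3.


Barcode: M ≅ I[1,1], I[1,2], I[3,3]^4. HN layers by μ_θ (3 steps, strictly decreasing):
  μ^(1)=32; μ^(2)=18; μ^(3)=-17

((0, 1, 0); (2, 0, 0); (0, 0, 4))


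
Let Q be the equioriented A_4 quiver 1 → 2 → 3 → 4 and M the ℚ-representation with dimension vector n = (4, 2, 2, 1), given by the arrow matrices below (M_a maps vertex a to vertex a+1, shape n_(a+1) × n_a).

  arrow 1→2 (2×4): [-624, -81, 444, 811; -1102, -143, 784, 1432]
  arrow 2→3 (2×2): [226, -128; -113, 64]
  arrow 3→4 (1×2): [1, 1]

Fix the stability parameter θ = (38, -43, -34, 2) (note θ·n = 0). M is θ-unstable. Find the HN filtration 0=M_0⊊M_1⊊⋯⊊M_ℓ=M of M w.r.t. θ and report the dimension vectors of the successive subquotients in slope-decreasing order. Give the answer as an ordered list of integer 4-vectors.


Via rank(M_{q-1}∘⋯∘M_p): M ≅ I[1,1]^2, I[1,2], I[1,4], I[3,3].
μ_θ-semistable layers: μ^(1)=38; μ^(2)=2; μ^(3)=-5/2; μ^(4)=-13; μ^(5)=-34

((2, 0, 0, 0); (0, 0, 0, 1); (1, 1, 0, 0); (1, 1, 1, 0); (0, 0, 1, 0))


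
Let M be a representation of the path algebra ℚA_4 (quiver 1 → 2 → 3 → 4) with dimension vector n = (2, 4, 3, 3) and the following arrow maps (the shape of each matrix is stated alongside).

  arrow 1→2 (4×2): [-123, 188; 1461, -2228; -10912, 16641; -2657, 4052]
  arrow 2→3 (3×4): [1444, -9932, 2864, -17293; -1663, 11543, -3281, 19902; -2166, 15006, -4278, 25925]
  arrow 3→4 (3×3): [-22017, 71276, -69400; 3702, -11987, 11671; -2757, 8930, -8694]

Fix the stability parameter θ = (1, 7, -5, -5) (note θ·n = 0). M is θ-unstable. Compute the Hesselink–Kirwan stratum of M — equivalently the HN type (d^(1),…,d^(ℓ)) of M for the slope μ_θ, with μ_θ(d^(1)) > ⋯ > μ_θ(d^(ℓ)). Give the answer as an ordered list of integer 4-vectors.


Barcode: M ≅ I[1,4]^2, I[2,2], I[2,3], I[4,4]. HN layers by μ_θ (4 steps, strictly decreasing):
  μ^(1)=7; μ^(2)=1; μ^(3)=-1/2; μ^(4)=-5

((0, 1, 0, 0); (0, 1, 1, 0); (2, 2, 2, 2); (0, 0, 0, 1))
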